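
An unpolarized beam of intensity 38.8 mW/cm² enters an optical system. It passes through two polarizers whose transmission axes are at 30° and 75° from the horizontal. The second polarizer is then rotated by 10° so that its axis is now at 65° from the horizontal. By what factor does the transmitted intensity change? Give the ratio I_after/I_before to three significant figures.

Before rotation:
Unpolarized light through the first polarizer → I₁ = ½ I₀, now polarized at 30°.
I₂ = I₁ cos²(75° − 30°) = 0.5 I₀ · cos²(45°) = 0.25 I₀.
After rotation:
Unpolarized light through the first polarizer → I₁ = ½ I₀, now polarized at 30°.
I₂ = I₁ cos²(65° − 30°) = 0.5 I₀ · cos²(35°) = 0.3355 I₀.
Ratio = 0.3355 / 0.25 = 1.342.

I_new/I_old ≈ 1.34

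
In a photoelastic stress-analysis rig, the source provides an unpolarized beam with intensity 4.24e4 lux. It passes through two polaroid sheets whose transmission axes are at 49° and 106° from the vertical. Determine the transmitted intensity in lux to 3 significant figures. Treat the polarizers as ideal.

I ≈ 6290 lux

Unpolarized light through the first polarizer → I₁ = 4.24e4 lux/2 = 2.12e+04 lux, polarized at 49°.
I₂ = I₁ · cos²(57°) = 2.12e+04 · 0.2966 = 6289 lux.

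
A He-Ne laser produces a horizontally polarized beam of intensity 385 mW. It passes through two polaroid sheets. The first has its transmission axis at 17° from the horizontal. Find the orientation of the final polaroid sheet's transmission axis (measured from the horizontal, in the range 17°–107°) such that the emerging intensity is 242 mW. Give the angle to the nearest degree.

θ ≈ 51°

I₁ = I₀ cos²(17° − 0°) = I₀ cos²(17°) = 0.9145 I₀.
Target fraction: 242 / 385 mW = 0.6286 of I₀.
Need I₂/I₀ = 0.6286, so cos²(θ − 17°) = 0.6286 / 0.9145 = 0.6873.
θ − 17° = arccos(√0.6873) = 34.0°, giving θ ≈ 17 + 34.0 = 51.0°.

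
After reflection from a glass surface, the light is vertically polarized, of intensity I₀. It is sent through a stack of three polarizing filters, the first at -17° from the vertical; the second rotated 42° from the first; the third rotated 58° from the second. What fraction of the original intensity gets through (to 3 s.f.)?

I₁ = I₀ cos²(-17° − 0°) = I₀ cos²(17°) = 0.9145 I₀.
I₂ = I₁ cos²(42°) = 0.9145 · 0.5523 I₀ = 0.5051 I₀.
I₃ = I₂ cos²(58°) = 0.5051 · 0.2808 I₀ = 0.1418 I₀.
Transmitted fraction = 0.1418.

≈ 0.142 I₀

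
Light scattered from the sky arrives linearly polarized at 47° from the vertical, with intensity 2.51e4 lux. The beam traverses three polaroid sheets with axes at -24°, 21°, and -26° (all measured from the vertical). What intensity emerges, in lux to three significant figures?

I₁ = 2.51e4 lux · cos²(71°) = 2660 lux.
I₂ = I₁ · cos²(45°) = 2660 · 0.5 = 1330 lux.
I₃ = I₂ · cos²(47°) = 1330 · 0.4651 = 618.7 lux.

I ≈ 619 lux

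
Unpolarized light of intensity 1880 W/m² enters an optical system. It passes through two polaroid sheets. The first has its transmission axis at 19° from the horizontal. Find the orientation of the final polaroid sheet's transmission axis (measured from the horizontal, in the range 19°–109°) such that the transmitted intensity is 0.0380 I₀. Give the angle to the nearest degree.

Unpolarized light through the first polarizer → I₁ = ½ I₀, now polarized at 19°.
Need I₂/I₀ = 0.038, so cos²(θ − 19°) = 0.038 / 0.5 = 0.076.
θ − 19° = arccos(√0.076) = 74.0°, giving θ ≈ 19 + 74.0 = 93.0°.

θ ≈ 93°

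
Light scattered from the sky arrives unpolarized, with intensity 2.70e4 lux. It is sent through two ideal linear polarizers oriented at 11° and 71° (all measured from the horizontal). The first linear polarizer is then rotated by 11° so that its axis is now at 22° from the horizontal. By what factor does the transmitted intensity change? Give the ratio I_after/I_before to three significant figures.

I_new/I_old ≈ 1.72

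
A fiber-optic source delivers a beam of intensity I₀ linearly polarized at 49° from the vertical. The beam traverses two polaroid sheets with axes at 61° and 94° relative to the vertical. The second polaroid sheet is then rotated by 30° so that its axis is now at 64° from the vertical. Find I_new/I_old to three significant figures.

Before rotation:
I₁ = I₀ cos²(61° − 49°) = I₀ cos²(12°) = 0.9568 I₀.
I₂ = I₁ cos²(94° − 61°) = 0.9568 I₀ · cos²(33°) = 0.673 I₀.
After rotation:
I₁ = I₀ cos²(61° − 49°) = I₀ cos²(12°) = 0.9568 I₀.
I₂ = I₁ cos²(64° − 61°) = 0.9568 I₀ · cos²(3°) = 0.9542 I₀.
Ratio = 0.9542 / 0.673 = 1.418.

I_new/I_old ≈ 1.42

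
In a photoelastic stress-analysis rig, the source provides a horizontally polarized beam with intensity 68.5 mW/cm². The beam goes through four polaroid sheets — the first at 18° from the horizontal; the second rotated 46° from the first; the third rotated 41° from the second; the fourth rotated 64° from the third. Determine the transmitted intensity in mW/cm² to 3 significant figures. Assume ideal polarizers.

I₁ = 68.5 mW/cm² · cos²(18°) = 61.96 mW/cm².
I₂ = I₁ · cos²(46°) = 61.96 · 0.4826 = 29.9 mW/cm².
I₃ = I₂ · cos²(41°) = 29.9 · 0.5696 = 17.03 mW/cm².
I₄ = I₃ · cos²(64°) = 17.03 · 0.1922 = 3.273 mW/cm².

I ≈ 3.27 mW/cm²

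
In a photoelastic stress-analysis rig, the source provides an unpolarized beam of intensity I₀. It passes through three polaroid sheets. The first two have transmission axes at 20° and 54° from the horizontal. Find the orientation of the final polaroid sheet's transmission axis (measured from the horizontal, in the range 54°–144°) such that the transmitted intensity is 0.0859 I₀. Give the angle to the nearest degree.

θ ≈ 114°

Unpolarized light through the first polarizer → I₁ = ½ I₀, now polarized at 20°.
I₂ = I₁ cos²(54° − 20°) = 0.5 I₀ · cos²(34°) = 0.3437 I₀.
Need I₃/I₀ = 0.0859, so cos²(θ − 54°) = 0.0859 / 0.3437 = 0.25.
θ − 54° = arccos(√0.25) = 60.0°, giving θ ≈ 54 + 60.0 = 114.0°.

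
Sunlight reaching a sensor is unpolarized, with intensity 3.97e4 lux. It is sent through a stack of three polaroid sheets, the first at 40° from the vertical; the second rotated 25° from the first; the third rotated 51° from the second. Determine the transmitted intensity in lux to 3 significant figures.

I ≈ 6460 lux

Unpolarized light through the first polarizer → I₁ = 3.97e4 lux/2 = 1.985e+04 lux, polarized at 40°.
I₂ = I₁ · cos²(25°) = 1.985e+04 · 0.8214 = 1.63e+04 lux.
I₃ = I₂ · cos²(51°) = 1.63e+04 · 0.396 = 6457 lux.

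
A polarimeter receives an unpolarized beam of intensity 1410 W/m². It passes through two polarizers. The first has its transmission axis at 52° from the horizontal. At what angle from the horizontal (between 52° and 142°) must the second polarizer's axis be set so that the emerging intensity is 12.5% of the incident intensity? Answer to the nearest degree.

θ ≈ 112°

Unpolarized light through the first polarizer → I₁ = ½ I₀, now polarized at 52°.
Need I₂/I₀ = 0.125, so cos²(θ − 52°) = 0.125 / 0.5 = 0.25.
θ − 52° = arccos(√0.25) = 60.0°, giving θ ≈ 52 + 60.0 = 112.0°.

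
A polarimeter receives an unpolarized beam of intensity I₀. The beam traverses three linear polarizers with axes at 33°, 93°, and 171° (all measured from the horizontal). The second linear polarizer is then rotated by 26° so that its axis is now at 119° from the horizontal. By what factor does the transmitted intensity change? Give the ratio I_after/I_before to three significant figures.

I_new/I_old ≈ 0.171

Before rotation:
Unpolarized light through the first polarizer → I₁ = ½ I₀, now polarized at 33°.
I₂ = I₁ cos²(93° − 33°) = 0.5 I₀ · cos²(60°) = 0.125 I₀.
I₃ = I₂ cos²(171° − 93°) = 0.125 I₀ · cos²(78°) = 0.005403 I₀.
After rotation:
Unpolarized light through the first polarizer → I₁ = ½ I₀, now polarized at 33°.
I₂ = I₁ cos²(119° − 33°) = 0.5 I₀ · cos²(86°) = 0.002433 I₀.
I₃ = I₂ cos²(171° − 119°) = 0.002433 I₀ · cos²(52°) = 0.0009222 I₀.
Ratio = 0.0009222 / 0.005403 = 0.1707.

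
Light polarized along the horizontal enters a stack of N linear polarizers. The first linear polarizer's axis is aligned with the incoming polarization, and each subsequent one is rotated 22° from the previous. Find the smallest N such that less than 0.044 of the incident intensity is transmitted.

First polarizer is aligned with the polarization: full transmission.
Each further stage multiplies by cos²(22°) = 0.8597.
After N polarizers: T = 0.8597^(N−1). Require T < 0.044 ⇒ N−1 > ln(0.044)/ln(0.8597) = 20.66, so N−1 ≥ 21 and N = 22.
Check: N=22 gives T = 0.04178 < 0.044; N=21 gives T = 0.0486.

N = 22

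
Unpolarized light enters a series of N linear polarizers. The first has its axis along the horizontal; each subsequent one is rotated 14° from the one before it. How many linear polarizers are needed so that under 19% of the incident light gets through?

First polarizer halves the unpolarized light: factor 1/2.
Each further stage multiplies by cos²(14°) = 0.9415.
After N polarizers: T = 0.5·0.9415^(N−1). Require T < 0.19 ⇒ N−1 > ln(0.19/0.5)/ln(0.9415) = 16.04, so N−1 ≥ 17 and N = 18.
Check: N=18 gives T = 0.1794 < 0.19; N=17 gives T = 0.1905.

N = 18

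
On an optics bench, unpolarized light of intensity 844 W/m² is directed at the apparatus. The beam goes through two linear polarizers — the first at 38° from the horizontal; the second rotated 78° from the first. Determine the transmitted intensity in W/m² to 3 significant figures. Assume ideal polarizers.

Unpolarized light through the first polarizer → I₁ = 844 W/m²/2 = 422 W/m², polarized at 38°.
I₂ = I₁ · cos²(78°) = 422 · 0.04323 = 18.24 W/m².

I ≈ 18.2 W/m²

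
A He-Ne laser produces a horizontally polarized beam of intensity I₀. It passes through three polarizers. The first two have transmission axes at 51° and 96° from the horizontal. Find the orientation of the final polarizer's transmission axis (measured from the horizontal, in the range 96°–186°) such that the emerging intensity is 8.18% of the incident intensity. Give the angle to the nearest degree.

I₁ = I₀ cos²(51° − 0°) = I₀ cos²(51°) = 0.396 I₀.
I₂ = I₁ cos²(96° − 51°) = 0.396 I₀ · cos²(45°) = 0.198 I₀.
Need I₃/I₀ = 0.0818, so cos²(θ − 96°) = 0.0818 / 0.198 = 0.4131.
θ − 96° = arccos(√0.4131) = 50.0°, giving θ ≈ 96 + 50.0 = 146.0°.

θ ≈ 146°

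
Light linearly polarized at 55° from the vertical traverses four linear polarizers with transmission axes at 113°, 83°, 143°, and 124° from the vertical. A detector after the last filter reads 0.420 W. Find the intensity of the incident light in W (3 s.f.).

I₀ ≈ 8.92 W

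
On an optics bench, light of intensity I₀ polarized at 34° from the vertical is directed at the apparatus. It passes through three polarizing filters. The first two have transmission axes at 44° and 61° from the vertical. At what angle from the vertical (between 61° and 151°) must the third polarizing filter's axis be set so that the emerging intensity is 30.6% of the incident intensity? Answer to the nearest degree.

θ ≈ 115°

I₁ = I₀ cos²(44° − 34°) = I₀ cos²(10°) = 0.9698 I₀.
I₂ = I₁ cos²(61° − 44°) = 0.9698 I₀ · cos²(17°) = 0.8869 I₀.
Need I₃/I₀ = 0.306, so cos²(θ − 61°) = 0.306 / 0.8869 = 0.345.
θ − 61° = arccos(√0.345) = 54.0°, giving θ ≈ 61 + 54.0 = 115.0°.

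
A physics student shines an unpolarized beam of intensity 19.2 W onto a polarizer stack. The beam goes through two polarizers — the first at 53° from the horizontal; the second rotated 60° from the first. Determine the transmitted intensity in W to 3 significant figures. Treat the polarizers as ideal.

Unpolarized light through the first polarizer → I₁ = 19.2 W/2 = 9.6 W, polarized at 53°.
I₂ = I₁ · cos²(60°) = 9.6 · 0.25 = 2.4 W.

I ≈ 2.40 W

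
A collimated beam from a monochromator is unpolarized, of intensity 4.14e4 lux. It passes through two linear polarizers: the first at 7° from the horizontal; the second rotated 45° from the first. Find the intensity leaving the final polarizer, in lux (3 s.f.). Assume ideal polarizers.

I ≈ 1.04e4 lux

Unpolarized light through the first polarizer → I₁ = 4.14e4 lux/2 = 2.07e+04 lux, polarized at 7°.
I₂ = I₁ · cos²(45°) = 2.07e+04 · 0.5 = 1.035e+04 lux.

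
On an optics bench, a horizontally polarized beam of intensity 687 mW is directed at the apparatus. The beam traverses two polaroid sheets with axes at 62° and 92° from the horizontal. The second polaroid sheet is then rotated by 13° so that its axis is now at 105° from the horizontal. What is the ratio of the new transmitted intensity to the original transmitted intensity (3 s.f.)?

Before rotation:
I₁ = I₀ cos²(62° − 0°) = I₀ cos²(62°) = 0.2204 I₀.
I₂ = I₁ cos²(92° − 62°) = 0.2204 I₀ · cos²(30°) = 0.1653 I₀.
After rotation:
I₁ = I₀ cos²(62° − 0°) = I₀ cos²(62°) = 0.2204 I₀.
I₂ = I₁ cos²(105° − 62°) = 0.2204 I₀ · cos²(43°) = 0.1179 I₀.
Ratio = 0.1179 / 0.1653 = 0.7132.

I_new/I_old ≈ 0.713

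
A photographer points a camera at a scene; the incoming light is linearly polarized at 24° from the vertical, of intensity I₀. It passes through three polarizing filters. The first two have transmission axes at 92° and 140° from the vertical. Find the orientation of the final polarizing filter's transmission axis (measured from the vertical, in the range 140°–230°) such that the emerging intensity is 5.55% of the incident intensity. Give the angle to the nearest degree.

θ ≈ 160°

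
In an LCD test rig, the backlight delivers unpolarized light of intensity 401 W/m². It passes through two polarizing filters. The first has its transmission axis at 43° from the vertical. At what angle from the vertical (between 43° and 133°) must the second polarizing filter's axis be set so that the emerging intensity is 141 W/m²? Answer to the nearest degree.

Unpolarized light through the first polarizer → I₁ = ½ I₀, now polarized at 43°.
Target fraction: 141 / 401 W/m² = 0.3516 of I₀.
Need I₂/I₀ = 0.3516, so cos²(θ − 43°) = 0.3516 / 0.5 = 0.7032.
θ − 43° = arccos(√0.7032) = 33.0°, giving θ ≈ 43 + 33.0 = 76.0°.

θ ≈ 76°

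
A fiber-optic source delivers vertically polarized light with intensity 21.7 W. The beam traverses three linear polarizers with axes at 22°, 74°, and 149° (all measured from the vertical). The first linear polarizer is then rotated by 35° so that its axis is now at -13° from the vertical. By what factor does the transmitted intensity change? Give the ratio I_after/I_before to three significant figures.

Before rotation:
I₁ = I₀ cos²(22° − 0°) = I₀ cos²(22°) = 0.8597 I₀.
I₂ = I₁ cos²(74° − 22°) = 0.8597 I₀ · cos²(52°) = 0.3258 I₀.
I₃ = I₂ cos²(149° − 74°) = 0.3258 I₀ · cos²(75°) = 0.02183 I₀.
After rotation:
I₁ = I₀ cos²(-13° − 0°) = I₀ cos²(13°) = 0.9494 I₀.
I₂ = I₁ cos²(74° + 13°) = 0.9494 I₀ · cos²(87°) = 0.0026 I₀.
I₃ = I₂ cos²(149° − 74°) = 0.0026 I₀ · cos²(75°) = 0.0001742 I₀.
Ratio = 0.0001742 / 0.02183 = 0.007981.

I_new/I_old ≈ 0.00798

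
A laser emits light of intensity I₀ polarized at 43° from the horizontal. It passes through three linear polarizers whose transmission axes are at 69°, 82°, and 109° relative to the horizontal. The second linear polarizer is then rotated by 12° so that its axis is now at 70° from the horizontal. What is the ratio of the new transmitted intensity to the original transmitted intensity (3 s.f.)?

Before rotation:
By Malus's law, I₁ = I₀ cos²(69° − 43°) = I₀ cos²(26°) = 0.8078 I₀.
I₂ = I₁ cos²(82° − 69°) = 0.8078 I₀ · cos²(13°) = 0.767 I₀.
I₃ = I₂ cos²(109° − 82°) = 0.767 I₀ · cos²(27°) = 0.6089 I₀.
After rotation:
I₁ = I₀ cos²(69° − 43°) = I₀ cos²(26°) = 0.8078 I₀.
I₂ = I₁ cos²(70° − 69°) = 0.8078 I₀ · cos²(1°) = 0.8076 I₀.
I₃ = I₂ cos²(109° − 70°) = 0.8076 I₀ · cos²(39°) = 0.4877 I₀.
Ratio = 0.4877 / 0.6089 = 0.8011.

I_new/I_old ≈ 0.801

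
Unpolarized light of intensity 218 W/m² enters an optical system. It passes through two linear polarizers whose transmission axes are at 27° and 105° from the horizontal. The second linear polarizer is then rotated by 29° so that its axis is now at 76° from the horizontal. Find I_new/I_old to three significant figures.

Before rotation:
Unpolarized light through the first polarizer → I₁ = ½ I₀, now polarized at 27°.
I₂ = I₁ cos²(105° − 27°) = 0.5 I₀ · cos²(78°) = 0.02161 I₀.
After rotation:
Unpolarized light through the first polarizer → I₁ = ½ I₀, now polarized at 27°.
I₂ = I₁ cos²(76° − 27°) = 0.5 I₀ · cos²(49°) = 0.2152 I₀.
Ratio = 0.2152 / 0.02161 = 9.957.

I_new/I_old ≈ 9.96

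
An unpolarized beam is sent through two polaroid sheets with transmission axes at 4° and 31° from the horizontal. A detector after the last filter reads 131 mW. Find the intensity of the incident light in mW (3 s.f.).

I₀ ≈ 330 mW

Unpolarized light through the first polarizer → I₁ = ½ I₀, now polarized at 4°.
I₂ = I₁ cos²(31° − 4°) = 0.5 I₀ · cos²(27°) = 0.3969 I₀.
So 131 mW = 0.3969 I₀, giving I₀ = 131/0.3969 = 330 mW.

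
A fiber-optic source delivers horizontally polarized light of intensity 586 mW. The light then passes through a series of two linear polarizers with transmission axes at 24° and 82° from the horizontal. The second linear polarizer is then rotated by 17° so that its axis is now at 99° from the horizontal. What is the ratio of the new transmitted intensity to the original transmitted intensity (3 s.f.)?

I_new/I_old ≈ 0.239

Before rotation:
I₁ = I₀ cos²(24° − 0°) = I₀ cos²(24°) = 0.8346 I₀.
I₂ = I₁ cos²(82° − 24°) = 0.8346 I₀ · cos²(58°) = 0.2344 I₀.
After rotation:
I₁ = I₀ cos²(24° − 0°) = I₀ cos²(24°) = 0.8346 I₀.
I₂ = I₁ cos²(99° − 24°) = 0.8346 I₀ · cos²(75°) = 0.05591 I₀.
Ratio = 0.05591 / 0.2344 = 0.2385.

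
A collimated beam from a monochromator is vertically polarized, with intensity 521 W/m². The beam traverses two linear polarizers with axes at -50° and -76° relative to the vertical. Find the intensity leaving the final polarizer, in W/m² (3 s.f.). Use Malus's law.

By Malus's law, I₁ = 521 W/m² · cos²(50°) = 215.3 W/m².
I₂ = I₁ · cos²(26°) = 215.3 · 0.8078 = 173.9 W/m².

I ≈ 174 W/m²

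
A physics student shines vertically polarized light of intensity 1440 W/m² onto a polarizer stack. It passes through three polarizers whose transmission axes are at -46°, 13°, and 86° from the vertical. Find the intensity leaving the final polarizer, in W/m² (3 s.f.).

I ≈ 15.8 W/m²

I₁ = 1440 W/m² · cos²(46°) = 694.9 W/m².
I₂ = I₁ · cos²(59°) = 694.9 · 0.2653 = 184.3 W/m².
I₃ = I₂ · cos²(73°) = 184.3 · 0.08548 = 15.76 W/m².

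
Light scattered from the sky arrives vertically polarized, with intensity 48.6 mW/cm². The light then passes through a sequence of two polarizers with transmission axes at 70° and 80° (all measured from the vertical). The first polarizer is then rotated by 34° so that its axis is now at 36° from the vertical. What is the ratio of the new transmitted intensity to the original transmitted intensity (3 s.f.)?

I_new/I_old ≈ 2.99

Before rotation:
I₁ = I₀ cos²(70° − 0°) = I₀ cos²(70°) = 0.117 I₀.
I₂ = I₁ cos²(80° − 70°) = 0.117 I₀ · cos²(10°) = 0.1135 I₀.
After rotation:
I₁ = I₀ cos²(36° − 0°) = I₀ cos²(36°) = 0.6545 I₀.
I₂ = I₁ cos²(80° − 36°) = 0.6545 I₀ · cos²(44°) = 0.3387 I₀.
Ratio = 0.3387 / 0.1135 = 2.985.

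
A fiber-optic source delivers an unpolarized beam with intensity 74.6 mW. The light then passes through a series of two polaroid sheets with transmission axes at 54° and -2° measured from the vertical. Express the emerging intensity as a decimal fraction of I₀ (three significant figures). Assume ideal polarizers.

I/I₀ ≈ 0.156

Unpolarized light through the first polarizer → I₁ = 74.6 mW/2 = 37.3 mW, polarized at 54°.
I₂ = I₁ · cos²(56°) = 37.3 · 0.3127 = 11.66 mW.
Transmitted fraction = 0.1563.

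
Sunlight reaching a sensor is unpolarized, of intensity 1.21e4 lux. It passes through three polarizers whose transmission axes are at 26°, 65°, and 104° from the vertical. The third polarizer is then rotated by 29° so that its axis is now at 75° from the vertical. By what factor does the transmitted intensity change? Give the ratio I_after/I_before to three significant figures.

Before rotation:
Unpolarized light through the first polarizer → I₁ = ½ I₀, now polarized at 26°.
I₂ = I₁ cos²(65° − 26°) = 0.5 I₀ · cos²(39°) = 0.302 I₀.
I₃ = I₂ cos²(104° − 65°) = 0.302 I₀ · cos²(39°) = 0.1824 I₀.
After rotation:
Unpolarized light through the first polarizer → I₁ = ½ I₀, now polarized at 26°.
I₂ = I₁ cos²(65° − 26°) = 0.5 I₀ · cos²(39°) = 0.302 I₀.
I₃ = I₂ cos²(75° − 65°) = 0.302 I₀ · cos²(10°) = 0.2929 I₀.
Ratio = 0.2929 / 0.1824 = 1.606.

I_new/I_old ≈ 1.61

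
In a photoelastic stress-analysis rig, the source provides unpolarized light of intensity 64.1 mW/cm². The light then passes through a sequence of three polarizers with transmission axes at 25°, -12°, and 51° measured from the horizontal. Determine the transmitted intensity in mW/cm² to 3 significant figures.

I ≈ 4.21 mW/cm²

Unpolarized light through the first polarizer → I₁ = 64.1 mW/cm²/2 = 32.05 mW/cm², polarized at 25°.
I₂ = I₁ · cos²(37°) = 32.05 · 0.6378 = 20.44 mW/cm².
I₃ = I₂ · cos²(63°) = 20.44 · 0.2061 = 4.213 mW/cm².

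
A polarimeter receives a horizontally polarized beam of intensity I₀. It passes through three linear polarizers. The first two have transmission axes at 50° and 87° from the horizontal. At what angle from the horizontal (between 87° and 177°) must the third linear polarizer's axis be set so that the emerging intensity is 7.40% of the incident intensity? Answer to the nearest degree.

θ ≈ 145°

I₁ = I₀ cos²(50° − 0°) = I₀ cos²(50°) = 0.4132 I₀.
I₂ = I₁ cos²(87° − 50°) = 0.4132 I₀ · cos²(37°) = 0.2635 I₀.
Need I₃/I₀ = 0.074, so cos²(θ − 87°) = 0.074 / 0.2635 = 0.2808.
θ − 87° = arccos(√0.2808) = 58.0°, giving θ ≈ 87 + 58.0 = 145.0°.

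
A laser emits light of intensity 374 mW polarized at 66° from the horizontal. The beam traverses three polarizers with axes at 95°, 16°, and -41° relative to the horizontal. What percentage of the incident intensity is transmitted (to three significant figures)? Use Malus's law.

≈ 0.826%

By Malus's law, I₁ = 374 mW · cos²(29°) = 286.1 mW.
I₂ = I₁ · cos²(79°) = 286.1 · 0.03641 = 10.42 mW.
I₃ = I₂ · cos²(57°) = 10.42 · 0.2966 = 3.09 mW.
That is 0.8261% of the incident intensity.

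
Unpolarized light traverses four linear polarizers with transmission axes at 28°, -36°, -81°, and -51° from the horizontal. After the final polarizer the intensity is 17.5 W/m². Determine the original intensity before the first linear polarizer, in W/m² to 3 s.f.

I₀ ≈ 486 W/m²

Unpolarized light through the first polarizer → I₁ = ½ I₀, now polarized at 28°.
I₂ = I₁ cos²(-36° − 28°) = 0.5 I₀ · cos²(64°) = 0.09608 I₀.
I₃ = I₂ cos²(-81° + 36°) = 0.09608 I₀ · cos²(45°) = 0.04804 I₀.
I₄ = I₃ cos²(-51° + 81°) = 0.04804 I₀ · cos²(30°) = 0.03603 I₀.
So 17.5 W/m² = 0.03603 I₀, giving I₀ = 17.5/0.03603 = 485.7 W/m².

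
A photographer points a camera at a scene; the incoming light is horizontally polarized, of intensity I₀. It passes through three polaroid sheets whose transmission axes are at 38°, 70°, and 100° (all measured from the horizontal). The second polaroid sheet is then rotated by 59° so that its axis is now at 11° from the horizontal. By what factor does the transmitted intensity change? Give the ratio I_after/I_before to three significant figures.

I_new/I_old ≈ 0.000448

Before rotation:
By Malus's law, I₁ = I₀ cos²(38° − 0°) = I₀ cos²(38°) = 0.621 I₀.
I₂ = I₁ cos²(70° − 38°) = 0.621 I₀ · cos²(32°) = 0.4466 I₀.
I₃ = I₂ cos²(100° − 70°) = 0.4466 I₀ · cos²(30°) = 0.3349 I₀.
After rotation:
I₁ = I₀ cos²(38° − 0°) = I₀ cos²(38°) = 0.621 I₀.
I₂ = I₁ cos²(11° − 38°) = 0.621 I₀ · cos²(27°) = 0.493 I₀.
I₃ = I₂ cos²(100° − 11°) = 0.493 I₀ · cos²(89°) = 0.0001502 I₀.
Ratio = 0.0001502 / 0.3349 = 0.0004483.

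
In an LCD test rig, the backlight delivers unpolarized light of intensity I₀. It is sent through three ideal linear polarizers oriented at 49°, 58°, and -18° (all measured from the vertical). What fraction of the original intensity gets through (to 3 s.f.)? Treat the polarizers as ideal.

≈ 0.0285 I₀

Unpolarized light through the first polarizer → I₁ = ½ I₀, now polarized at 49°.
I₂ = I₁ cos²(58° − 49°) = 0.5 I₀ · cos²(9°) = 0.4878 I₀.
I₃ = I₂ cos²(-18° − 58°) = 0.4878 I₀ · cos²(76°) = 0.02855 I₀.
Transmitted fraction = 0.02855.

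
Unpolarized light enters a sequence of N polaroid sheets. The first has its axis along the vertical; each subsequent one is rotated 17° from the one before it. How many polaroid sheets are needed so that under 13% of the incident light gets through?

N = 17

First polarizer halves the unpolarized light: factor 1/2.
Each further stage multiplies by cos²(17°) = 0.9145.
After N polarizers: T = 0.5·0.9145^(N−1). Require T < 0.13 ⇒ N−1 > ln(0.13/0.5)/ln(0.9145) = 15.08, so N−1 ≥ 16 and N = 17.
Check: N=17 gives T = 0.1197 < 0.13; N=16 gives T = 0.1309.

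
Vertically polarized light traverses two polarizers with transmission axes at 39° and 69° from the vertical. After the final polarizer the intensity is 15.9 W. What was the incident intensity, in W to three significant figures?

I₀ ≈ 35.1 W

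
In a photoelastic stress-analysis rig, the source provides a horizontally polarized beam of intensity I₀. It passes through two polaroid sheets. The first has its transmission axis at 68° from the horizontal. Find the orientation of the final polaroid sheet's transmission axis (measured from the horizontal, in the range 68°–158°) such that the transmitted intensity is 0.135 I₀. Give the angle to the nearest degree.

θ ≈ 79°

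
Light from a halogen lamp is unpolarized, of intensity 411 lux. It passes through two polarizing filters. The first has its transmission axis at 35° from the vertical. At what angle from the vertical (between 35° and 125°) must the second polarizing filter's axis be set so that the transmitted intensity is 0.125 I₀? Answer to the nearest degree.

θ ≈ 95°

Unpolarized light through the first polarizer → I₁ = ½ I₀, now polarized at 35°.
Need I₂/I₀ = 0.125, so cos²(θ − 35°) = 0.125 / 0.5 = 0.25.
θ − 35° = arccos(√0.25) = 60.0°, giving θ ≈ 35 + 60.0 = 95.0°.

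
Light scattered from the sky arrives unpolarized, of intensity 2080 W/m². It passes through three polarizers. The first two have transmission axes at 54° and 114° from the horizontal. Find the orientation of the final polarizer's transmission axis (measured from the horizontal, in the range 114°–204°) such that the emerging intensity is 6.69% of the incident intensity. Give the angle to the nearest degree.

Unpolarized light through the first polarizer → I₁ = ½ I₀, now polarized at 54°.
I₂ = I₁ cos²(114° − 54°) = 0.5 I₀ · cos²(60°) = 0.125 I₀.
Need I₃/I₀ = 0.0669, so cos²(θ − 114°) = 0.0669 / 0.125 = 0.5352.
θ − 114° = arccos(√0.5352) = 43.0°, giving θ ≈ 114 + 43.0 = 157.0°.

θ ≈ 157°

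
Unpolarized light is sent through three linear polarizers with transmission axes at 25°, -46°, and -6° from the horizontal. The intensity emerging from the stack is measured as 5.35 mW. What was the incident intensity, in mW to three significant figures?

I₀ ≈ 172 mW

Unpolarized light through the first polarizer → I₁ = ½ I₀, now polarized at 25°.
I₂ = I₁ cos²(-46° − 25°) = 0.5 I₀ · cos²(71°) = 0.053 I₀.
I₃ = I₂ cos²(-6° + 46°) = 0.053 I₀ · cos²(40°) = 0.0311 I₀.
So 5.35 mW = 0.0311 I₀, giving I₀ = 5.35/0.0311 = 172 mW.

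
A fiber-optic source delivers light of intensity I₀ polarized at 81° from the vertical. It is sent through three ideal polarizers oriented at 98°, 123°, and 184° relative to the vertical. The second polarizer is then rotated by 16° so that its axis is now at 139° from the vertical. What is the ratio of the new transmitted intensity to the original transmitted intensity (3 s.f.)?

Before rotation:
By Malus's law, I₁ = I₀ cos²(98° − 81°) = I₀ cos²(17°) = 0.9145 I₀.
I₂ = I₁ cos²(123° − 98°) = 0.9145 I₀ · cos²(25°) = 0.7512 I₀.
I₃ = I₂ cos²(184° − 123°) = 0.7512 I₀ · cos²(61°) = 0.1766 I₀.
After rotation:
I₁ = I₀ cos²(98° − 81°) = I₀ cos²(17°) = 0.9145 I₀.
I₂ = I₁ cos²(139° − 98°) = 0.9145 I₀ · cos²(41°) = 0.5209 I₀.
I₃ = I₂ cos²(184° − 139°) = 0.5209 I₀ · cos²(45°) = 0.2604 I₀.
Ratio = 0.2604 / 0.1766 = 1.475.

I_new/I_old ≈ 1.48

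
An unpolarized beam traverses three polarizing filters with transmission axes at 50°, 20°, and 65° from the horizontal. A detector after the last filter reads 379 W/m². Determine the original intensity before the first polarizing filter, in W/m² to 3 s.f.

I₀ ≈ 2020 W/m²

Unpolarized light through the first polarizer → I₁ = ½ I₀, now polarized at 50°.
I₂ = I₁ cos²(20° − 50°) = 0.5 I₀ · cos²(30°) = 0.375 I₀.
I₃ = I₂ cos²(65° − 20°) = 0.375 I₀ · cos²(45°) = 0.1875 I₀.
So 379 W/m² = 0.1875 I₀, giving I₀ = 379/0.1875 = 2021 W/m².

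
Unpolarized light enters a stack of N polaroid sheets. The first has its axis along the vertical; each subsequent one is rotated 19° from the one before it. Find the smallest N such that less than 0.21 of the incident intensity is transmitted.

First polarizer halves the unpolarized light: factor 1/2.
Each further stage multiplies by cos²(19°) = 0.894.
After N polarizers: T = 0.5·0.894^(N−1). Require T < 0.21 ⇒ N−1 > ln(0.21/0.5)/ln(0.894) = 7.74, so N−1 ≥ 8 and N = 9.
Check: N=9 gives T = 0.204 < 0.21; N=8 gives T = 0.2282.

N = 9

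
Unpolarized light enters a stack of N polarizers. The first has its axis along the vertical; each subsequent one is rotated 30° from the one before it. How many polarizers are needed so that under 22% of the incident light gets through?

N = 4

First polarizer halves the unpolarized light: factor 1/2.
Each further stage multiplies by cos²(30°) = 0.75.
After N polarizers: T = 0.5·0.75^(N−1). Require T < 0.22 ⇒ N−1 > ln(0.22/0.5)/ln(0.75) = 2.85, so N−1 ≥ 3 and N = 4.
Check: N=4 gives T = 0.2109 < 0.22; N=3 gives T = 0.2813.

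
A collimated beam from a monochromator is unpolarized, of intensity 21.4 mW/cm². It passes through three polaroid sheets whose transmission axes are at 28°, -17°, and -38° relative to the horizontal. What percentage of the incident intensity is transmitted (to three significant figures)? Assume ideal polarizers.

≈ 21.8%

Unpolarized light through the first polarizer → I₁ = 21.4 mW/cm²/2 = 10.7 mW/cm², polarized at 28°.
I₂ = I₁ · cos²(45°) = 10.7 · 0.5 = 5.35 mW/cm².
I₃ = I₂ · cos²(21°) = 5.35 · 0.8716 = 4.663 mW/cm².
That is 21.79% of the incident intensity.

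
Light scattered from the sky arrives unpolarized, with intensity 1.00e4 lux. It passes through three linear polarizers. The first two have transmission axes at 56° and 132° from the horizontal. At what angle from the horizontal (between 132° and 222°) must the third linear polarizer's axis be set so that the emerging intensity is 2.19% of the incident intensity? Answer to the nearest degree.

θ ≈ 162°

Unpolarized light through the first polarizer → I₁ = ½ I₀, now polarized at 56°.
I₂ = I₁ cos²(132° − 56°) = 0.5 I₀ · cos²(76°) = 0.02926 I₀.
Need I₃/I₀ = 0.0219, so cos²(θ − 132°) = 0.0219 / 0.02926 = 0.7484.
θ − 132° = arccos(√0.7484) = 30.1°, giving θ ≈ 132 + 30.1 = 162.1°.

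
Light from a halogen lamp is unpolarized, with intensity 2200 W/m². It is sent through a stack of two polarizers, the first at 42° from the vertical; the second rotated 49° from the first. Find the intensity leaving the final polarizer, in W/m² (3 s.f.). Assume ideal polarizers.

I ≈ 473 W/m²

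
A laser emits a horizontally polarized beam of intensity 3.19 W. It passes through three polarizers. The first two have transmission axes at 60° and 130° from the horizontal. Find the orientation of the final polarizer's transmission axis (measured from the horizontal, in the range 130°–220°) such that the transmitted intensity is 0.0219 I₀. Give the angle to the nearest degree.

I₁ = I₀ cos²(60° − 0°) = I₀ cos²(60°) = 0.25 I₀.
I₂ = I₁ cos²(130° − 60°) = 0.25 I₀ · cos²(70°) = 0.02924 I₀.
Need I₃/I₀ = 0.0219, so cos²(θ − 130°) = 0.0219 / 0.02924 = 0.7489.
θ − 130° = arccos(√0.7489) = 30.1°, giving θ ≈ 130 + 30.1 = 160.1°.

θ ≈ 160°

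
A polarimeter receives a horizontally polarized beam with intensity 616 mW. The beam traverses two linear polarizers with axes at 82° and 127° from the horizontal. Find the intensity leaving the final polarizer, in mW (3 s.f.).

I ≈ 5.97 mW

I₁ = 616 mW · cos²(82°) = 11.93 mW.
I₂ = I₁ · cos²(45°) = 11.93 · 0.5 = 5.966 mW.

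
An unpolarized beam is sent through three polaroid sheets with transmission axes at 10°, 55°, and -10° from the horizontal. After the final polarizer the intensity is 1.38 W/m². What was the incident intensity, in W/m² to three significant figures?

I₀ ≈ 30.9 W/m²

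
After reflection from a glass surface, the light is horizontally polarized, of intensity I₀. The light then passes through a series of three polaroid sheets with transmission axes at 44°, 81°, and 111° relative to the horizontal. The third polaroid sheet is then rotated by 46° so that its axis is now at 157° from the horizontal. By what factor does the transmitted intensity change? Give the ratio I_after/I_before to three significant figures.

I_new/I_old ≈ 0.0780

Before rotation:
By Malus's law, I₁ = I₀ cos²(44° − 0°) = I₀ cos²(44°) = 0.5174 I₀.
I₂ = I₁ cos²(81° − 44°) = 0.5174 I₀ · cos²(37°) = 0.33 I₀.
I₃ = I₂ cos²(111° − 81°) = 0.33 I₀ · cos²(30°) = 0.2475 I₀.
After rotation:
I₁ = I₀ cos²(44° − 0°) = I₀ cos²(44°) = 0.5174 I₀.
I₂ = I₁ cos²(81° − 44°) = 0.5174 I₀ · cos²(37°) = 0.33 I₀.
I₃ = I₂ cos²(157° − 81°) = 0.33 I₀ · cos²(76°) = 0.01932 I₀.
Ratio = 0.01932 / 0.2475 = 0.07803.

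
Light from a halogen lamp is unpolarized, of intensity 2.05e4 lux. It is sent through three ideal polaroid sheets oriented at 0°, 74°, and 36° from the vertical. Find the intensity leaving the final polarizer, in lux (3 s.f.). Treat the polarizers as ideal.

I ≈ 484 lux

Unpolarized light through the first polarizer → I₁ = 2.05e4 lux/2 = 1.025e+04 lux, polarized at 0°.
I₂ = I₁ · cos²(74°) = 1.025e+04 · 0.07598 = 778.8 lux.
I₃ = I₂ · cos²(38°) = 778.8 · 0.621 = 483.6 lux.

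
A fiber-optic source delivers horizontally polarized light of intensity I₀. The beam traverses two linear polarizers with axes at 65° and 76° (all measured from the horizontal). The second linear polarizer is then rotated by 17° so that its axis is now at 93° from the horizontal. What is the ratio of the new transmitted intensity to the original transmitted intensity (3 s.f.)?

I_new/I_old ≈ 0.809

Before rotation:
By Malus's law, I₁ = I₀ cos²(65° − 0°) = I₀ cos²(65°) = 0.1786 I₀.
I₂ = I₁ cos²(76° − 65°) = 0.1786 I₀ · cos²(11°) = 0.1721 I₀.
After rotation:
I₁ = I₀ cos²(65° − 0°) = I₀ cos²(65°) = 0.1786 I₀.
I₂ = I₁ cos²(93° − 65°) = 0.1786 I₀ · cos²(28°) = 0.1392 I₀.
Ratio = 0.1392 / 0.1721 = 0.8091.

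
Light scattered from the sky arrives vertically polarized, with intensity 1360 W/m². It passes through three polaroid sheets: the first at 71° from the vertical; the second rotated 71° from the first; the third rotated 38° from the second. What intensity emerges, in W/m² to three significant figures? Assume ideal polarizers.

By Malus's law, I₁ = 1360 W/m² · cos²(71°) = 144.2 W/m².
I₂ = I₁ · cos²(71°) = 144.2 · 0.106 = 15.28 W/m².
I₃ = I₂ · cos²(38°) = 15.28 · 0.621 = 9.488 W/m².

I ≈ 9.49 W/m²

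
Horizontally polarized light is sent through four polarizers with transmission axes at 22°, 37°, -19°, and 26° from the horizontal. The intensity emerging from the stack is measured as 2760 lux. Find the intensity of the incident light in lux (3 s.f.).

I₀ ≈ 2.20e4 lux

By Malus's law, I₁ = I₀ cos²(22° − 0°) = I₀ cos²(22°) = 0.8597 I₀.
I₂ = I₁ cos²(37° − 22°) = 0.8597 I₀ · cos²(15°) = 0.8021 I₀.
I₃ = I₂ cos²(-19° − 37°) = 0.8021 I₀ · cos²(56°) = 0.2508 I₀.
I₄ = I₃ cos²(26° + 19°) = 0.2508 I₀ · cos²(45°) = 0.1254 I₀.
So 2760 lux = 0.1254 I₀, giving I₀ = 2760/0.1254 = 2.201e+04 lux.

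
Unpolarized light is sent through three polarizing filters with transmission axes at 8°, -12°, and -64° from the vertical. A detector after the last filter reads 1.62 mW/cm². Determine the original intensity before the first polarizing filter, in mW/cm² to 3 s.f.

I₀ ≈ 9.68 mW/cm²

Unpolarized light through the first polarizer → I₁ = ½ I₀, now polarized at 8°.
I₂ = I₁ cos²(-12° − 8°) = 0.5 I₀ · cos²(20°) = 0.4415 I₀.
I₃ = I₂ cos²(-64° + 12°) = 0.4415 I₀ · cos²(52°) = 0.1673 I₀.
So 1.62 mW/cm² = 0.1673 I₀, giving I₀ = 1.62/0.1673 = 9.68 mW/cm².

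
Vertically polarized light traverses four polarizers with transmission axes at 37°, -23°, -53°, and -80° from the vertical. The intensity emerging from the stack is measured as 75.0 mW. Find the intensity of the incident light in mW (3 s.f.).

By Malus's law, I₁ = I₀ cos²(37° − 0°) = I₀ cos²(37°) = 0.6378 I₀.
I₂ = I₁ cos²(-23° − 37°) = 0.6378 I₀ · cos²(60°) = 0.1595 I₀.
I₃ = I₂ cos²(-53° + 23°) = 0.1595 I₀ · cos²(30°) = 0.1196 I₀.
I₄ = I₃ cos²(-80° + 53°) = 0.1196 I₀ · cos²(27°) = 0.09494 I₀.
So 75.0 mW = 0.09494 I₀, giving I₀ = 75.0/0.09494 = 790 mW.

I₀ ≈ 790 mW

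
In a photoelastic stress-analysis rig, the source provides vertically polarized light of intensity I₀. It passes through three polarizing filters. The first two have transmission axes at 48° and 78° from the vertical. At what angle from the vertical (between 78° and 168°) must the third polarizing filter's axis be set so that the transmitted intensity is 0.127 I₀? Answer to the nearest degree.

I₁ = I₀ cos²(48° − 0°) = I₀ cos²(48°) = 0.4477 I₀.
I₂ = I₁ cos²(78° − 48°) = 0.4477 I₀ · cos²(30°) = 0.3358 I₀.
Need I₃/I₀ = 0.127, so cos²(θ − 78°) = 0.127 / 0.3358 = 0.3782.
θ − 78° = arccos(√0.3782) = 52.0°, giving θ ≈ 78 + 52.0 = 130.0°.

θ ≈ 130°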